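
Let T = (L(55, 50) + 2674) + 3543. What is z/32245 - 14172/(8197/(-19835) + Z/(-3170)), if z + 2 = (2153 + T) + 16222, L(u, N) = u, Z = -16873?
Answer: -383008776064241/132716750519 ≈ -2885.9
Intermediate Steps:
T = 6272 (T = (55 + 2674) + 3543 = 2729 + 3543 = 6272)
z = 24645 (z = -2 + ((2153 + 6272) + 16222) = -2 + (8425 + 16222) = -2 + 24647 = 24645)
z/32245 - 14172/(8197/(-19835) + Z/(-3170)) = 24645/32245 - 14172/(8197/(-19835) - 16873/(-3170)) = 24645*(1/32245) - 14172/(8197*(-1/19835) - 16873*(-1/3170)) = 4929/6449 - 14172/(-8197/19835 + 16873/3170) = 4929/6449 - 14172/61738293/12575390 = 4929/6449 - 14172*12575390/61738293 = 4929/6449 - 59406142360/20579431 = -383008776064241/132716750519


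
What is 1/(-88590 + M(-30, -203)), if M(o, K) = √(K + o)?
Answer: -88590/7848188333 - I*√233/7848188333 ≈ -1.1288e-5 - 1.945e-9*I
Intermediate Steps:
1/(-88590 + M(-30, -203)) = 1/(-88590 + √(-203 - 30)) = 1/(-88590 + √(-233)) = 1/(-88590 + I*√233)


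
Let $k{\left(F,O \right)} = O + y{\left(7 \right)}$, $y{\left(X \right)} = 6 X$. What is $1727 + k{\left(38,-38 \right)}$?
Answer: $1731$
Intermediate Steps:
$k{\left(F,O \right)} = 42 + O$ ($k{\left(F,O \right)} = O + 6 \cdot 7 = O + 42 = 42 + O$)
$1727 + k{\left(38,-38 \right)} = 1727 + \left(42 - 38\right) = 1727 + 4 = 1731$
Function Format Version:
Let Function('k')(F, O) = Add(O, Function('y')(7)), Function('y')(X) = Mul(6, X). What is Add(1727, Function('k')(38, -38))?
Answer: 1731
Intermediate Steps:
Function('k')(F, O) = Add(42, O) (Function('k')(F, O) = Add(O, Mul(6, 7)) = Add(O, 42) = Add(42, O))
Add(1727, Function('k')(38, -38)) = Add(1727, Add(42, -38)) = Add(1727, 4) = 1731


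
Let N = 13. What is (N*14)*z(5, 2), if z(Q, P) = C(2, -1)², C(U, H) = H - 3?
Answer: 2912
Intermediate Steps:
C(U, H) = -3 + H
z(Q, P) = 16 (z(Q, P) = (-3 - 1)² = (-4)² = 16)
(N*14)*z(5, 2) = (13*14)*16 = 182*16 = 2912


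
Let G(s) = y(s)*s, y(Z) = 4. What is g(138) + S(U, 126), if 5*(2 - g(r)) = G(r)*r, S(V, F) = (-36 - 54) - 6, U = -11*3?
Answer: -76646/5 ≈ -15329.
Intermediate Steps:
U = -33
S(V, F) = -96 (S(V, F) = -90 - 6 = -96)
G(s) = 4*s
g(r) = 2 - 4*r²/5 (g(r) = 2 - 4*r*r/5 = 2 - 4*r²/5)
g(138) + S(U, 126) = (2 - ⅘*138²) - 96 = (2 - ⅘*19044) - 96 = (2 - 76176/5) - 96 = -76166/5 - 96 = -76646/5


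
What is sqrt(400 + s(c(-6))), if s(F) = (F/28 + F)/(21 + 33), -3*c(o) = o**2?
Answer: sqrt(705194)/42 ≈ 19.994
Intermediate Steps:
c(o) = -o**2/3
s(F) = 29*F/1512 (s(F) = (F*(1/28) + F)/54 = (F/28 + F)*(1/54) = (29*F/28)*(1/54) = 29*F/1512)
sqrt(400 + s(c(-6))) = sqrt(400 + 29*(-1/3*(-6)**2)/1512) = sqrt(400 + 29*(-1/3*36)/1512) = sqrt(400 + (29/1512)*(-12)) = sqrt(400 - 29/126) = sqrt(50371/126) = sqrt(705194)/42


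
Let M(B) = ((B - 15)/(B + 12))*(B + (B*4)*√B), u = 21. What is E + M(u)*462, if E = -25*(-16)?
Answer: 2164 + 7056*√21 ≈ 34499.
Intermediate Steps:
M(B) = (-15 + B)*(B + 4*B^(3/2))/(12 + B) (M(B) = ((-15 + B)/(12 + B))*(B + (4*B)*√B) = ((-15 + B)/(12 + B))*(B + 4*B^(3/2)) = (-15 + B)*(B + 4*B^(3/2))/(12 + B))
E = 400
E + M(u)*462 = 400 + ((21² - 1260*√21 - 15*21 + 4*21^(5/2))/(12 + 21))*462 = 400 + ((441 - 1260*√21 - 315 + 4*(441*√21))/33)*462 = 400 + ((441 - 1260*√21 - 315 + 1764*√21)/33)*462 = 400 + ((126 + 504*√21)/33)*462 = 400 + (42/11 + 168*√21/11)*462 = 400 + (1764 + 7056*√21) = 2164 + 7056*√21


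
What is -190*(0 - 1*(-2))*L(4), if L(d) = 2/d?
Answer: -190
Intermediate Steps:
-190*(0 - 1*(-2))*L(4) = -190*(0 - 1*(-2))*2/4 = -190*(0 + 2)*2*(1/4) = -380/2 = -190*1 = -190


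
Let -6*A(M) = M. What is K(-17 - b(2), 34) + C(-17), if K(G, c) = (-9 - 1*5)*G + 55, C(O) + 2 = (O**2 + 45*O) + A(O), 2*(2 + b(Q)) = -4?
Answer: -1429/6 ≈ -238.17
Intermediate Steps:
b(Q) = -4 (b(Q) = -2 + (1/2)*(-4) = -2 - 2 = -4)
A(M) = -M/6
C(O) = -2 + O**2 + 269*O/6 (C(O) = -2 + ((O**2 + 45*O) - O/6) = -2 + (O**2 + 269*O/6) = -2 + O**2 + 269*O/6)
K(G, c) = 55 - 14*G (K(G, c) = (-9 - 5)*G + 55 = -14*G + 55 = 55 - 14*G)
K(-17 - b(2), 34) + C(-17) = (55 - 14*(-17 - 1*(-4))) + (-2 + (-17)**2 + (269/6)*(-17)) = (55 - 14*(-17 + 4)) + (-2 + 289 - 4573/6) = (55 - 14*(-13)) - 2851/6 = (55 + 182) - 2851/6 = 237 - 2851/6 = -1429/6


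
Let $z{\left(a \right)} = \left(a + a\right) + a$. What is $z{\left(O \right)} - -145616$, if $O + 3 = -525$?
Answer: $144032$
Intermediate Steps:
$O = -528$ ($O = -3 - 525 = -528$)
$z{\left(a \right)} = 3 a$ ($z{\left(a \right)} = 2 a + a = 3 a$)
$z{\left(O \right)} - -145616 = 3 \left(-528\right) - -145616 = -1584 + 145616 = 144032$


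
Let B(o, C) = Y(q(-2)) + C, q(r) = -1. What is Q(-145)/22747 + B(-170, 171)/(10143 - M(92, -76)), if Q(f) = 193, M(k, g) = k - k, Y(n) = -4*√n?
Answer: 28248/1114603 - 4*I/10143 ≈ 0.025344 - 0.00039436*I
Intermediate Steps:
M(k, g) = 0
B(o, C) = C - 4*I (B(o, C) = -4*I + C = C - 4*I)
Q(-145)/22747 + B(-170, 171)/(10143 - M(92, -76)) = 193/22747 + (171 - 4*I)/(10143 - 1*0) = 193*(1/22747) + (171 - 4*I)/(10143 + 0) = 193/22747 + (171 - 4*I)/10143 = 193/22747 + (171 - 4*I)*(1/10143) = 193/22747 + (19/1127 - 4*I/10143) = 28248/1114603 - 4*I/10143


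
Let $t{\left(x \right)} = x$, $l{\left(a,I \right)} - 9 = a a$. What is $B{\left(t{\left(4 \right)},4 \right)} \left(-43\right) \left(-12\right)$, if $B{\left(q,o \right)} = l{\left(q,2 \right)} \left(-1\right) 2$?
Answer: $-25800$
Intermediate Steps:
$l{\left(a,I \right)} = 9 + a^{2}$ ($l{\left(a,I \right)} = 9 + a a = 9 + a^{2}$)
$B{\left(q,o \right)} = -18 - 2 q^{2}$ ($B{\left(q,o \right)} = \left(9 + q^{2}\right) \left(-1\right) 2 = \left(-9 - q^{2}\right) 2 = -18 - 2 q^{2}$)
$B{\left(t{\left(4 \right)},4 \right)} \left(-43\right) \left(-12\right) = \left(-18 - 2 \cdot 4^{2}\right) \left(-43\right) \left(-12\right) = \left(-18 - 32\right) \left(-43\right) \left(-12\right) = \left(-50\right) \left(-43\right) \left(-12\right) = 2150 \left(-12\right) = -25800$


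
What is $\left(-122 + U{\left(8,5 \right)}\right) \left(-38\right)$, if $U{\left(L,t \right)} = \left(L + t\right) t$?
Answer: $2166$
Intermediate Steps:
$U{\left(L,t \right)} = t \left(L + t\right)$
$\left(-122 + U{\left(8,5 \right)}\right) \left(-38\right) = \left(-122 + 5 \left(8 + 5\right)\right) \left(-38\right) = \left(-122 + 5 \cdot 13\right) \left(-38\right) = \left(-122 + 65\right) \left(-38\right) = \left(-57\right) \left(-38\right) = 2166$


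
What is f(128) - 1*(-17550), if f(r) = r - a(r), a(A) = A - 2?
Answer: 17552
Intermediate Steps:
a(A) = -2 + A
f(r) = 2 (f(r) = r - (-2 + r) = r + (2 - r) = 2)
f(128) - 1*(-17550) = 2 - 1*(-17550) = 2 + 17550 = 17552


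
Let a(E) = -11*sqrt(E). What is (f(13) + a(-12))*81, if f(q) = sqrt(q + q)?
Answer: 81*sqrt(26) - 1782*I*sqrt(3) ≈ 413.02 - 3086.5*I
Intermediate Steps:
f(q) = sqrt(2)*sqrt(q) (f(q) = sqrt(2*q) = sqrt(2)*sqrt(q))
(f(13) + a(-12))*81 = (sqrt(2)*sqrt(13) - 22*I*sqrt(3))*81 = (sqrt(26) - 22*I*sqrt(3))*81 = 81*sqrt(26) - 1782*I*sqrt(3)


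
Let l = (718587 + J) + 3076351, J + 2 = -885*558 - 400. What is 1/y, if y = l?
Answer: 1/3300706 ≈ 3.0297e-7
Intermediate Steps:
J = -494232 (J = -2 + (-885*558 - 400) = -2 + (-493830 - 400) = -2 - 494230 = -494232)
l = 3300706 (l = (718587 - 494232) + 3076351 = 224355 + 3076351 = 3300706)
y = 3300706
1/y = 1/3300706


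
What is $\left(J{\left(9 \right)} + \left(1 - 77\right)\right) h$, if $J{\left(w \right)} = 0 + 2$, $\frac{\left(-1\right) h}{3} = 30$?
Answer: $6660$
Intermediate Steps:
$h = -90$ ($h = \left(-3\right) 30 = -90$)
$J{\left(w \right)} = 2$
$\left(J{\left(9 \right)} + \left(1 - 77\right)\right) h = \left(2 + \left(1 - 77\right)\right) \left(-90\right) = \left(2 - 76\right) \left(-90\right) = \left(-74\right) \left(-90\right) = 6660$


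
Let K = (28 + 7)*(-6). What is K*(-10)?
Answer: 2100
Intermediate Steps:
K = -210 (K = 35*(-6) = -210)
K*(-10) = -210*(-10) = 2100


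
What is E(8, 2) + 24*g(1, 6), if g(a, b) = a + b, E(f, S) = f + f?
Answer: 184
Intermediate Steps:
E(f, S) = 2*f
E(8, 2) + 24*g(1, 6) = 2*8 + 24*(1 + 6) = 16 + 24*7 = 16 + 168 = 184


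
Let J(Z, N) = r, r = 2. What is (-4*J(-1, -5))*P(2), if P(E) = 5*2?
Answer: -80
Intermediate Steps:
P(E) = 10
J(Z, N) = 2
(-4*J(-1, -5))*P(2) = -4*2*10 = -8*10 = -80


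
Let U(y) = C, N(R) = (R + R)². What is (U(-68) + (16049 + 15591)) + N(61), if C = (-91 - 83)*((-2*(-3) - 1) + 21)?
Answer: 42000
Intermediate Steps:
N(R) = 4*R² (N(R) = (2*R)² = 4*R²)
C = -4524 (C = -174*((6 - 1) + 21) = -174*(5 + 21) = -174*26 = -4524)
U(y) = -4524
(U(-68) + (16049 + 15591)) + N(61) = (-4524 + (16049 + 15591)) + 4*61² = (-4524 + 31640) + 4*3721 = 27116 + 14884 = 42000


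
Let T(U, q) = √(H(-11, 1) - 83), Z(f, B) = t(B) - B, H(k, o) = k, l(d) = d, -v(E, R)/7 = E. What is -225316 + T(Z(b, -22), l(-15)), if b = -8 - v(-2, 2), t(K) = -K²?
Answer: -225316 + I*√94 ≈ -2.2532e+5 + 9.6954*I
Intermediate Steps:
v(E, R) = -7*E
b = -22 (b = -8 - (-7)*(-2) = -8 - 1*14 = -8 - 14 = -22)
Z(f, B) = -B - B² (Z(f, B) = -B² - B = -B - B²)
T(U, q) = I*√94 (T(U, q) = √(-11 - 83) = √(-94) = I*√94)
-225316 + T(Z(b, -22), l(-15)) = -225316 + I*√94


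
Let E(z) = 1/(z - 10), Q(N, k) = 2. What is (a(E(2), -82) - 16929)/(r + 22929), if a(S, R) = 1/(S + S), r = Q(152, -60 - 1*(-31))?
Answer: -16933/22931 ≈ -0.73843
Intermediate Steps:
r = 2
E(z) = 1/(-10 + z)
a(S, R) = 1/(2*S)
(a(E(2), -82) - 16929)/(r + 22929) = (1/(2*(1/(-10 + 2))) - 16929)/(2 + 22929) = (1/(2*(1/(-8))) - 16929)/22931 = (1/(2*(-⅛)) - 16929)*(1/22931) = ((½)*(-8) - 16929)*(1/22931) = (-4 - 16929)*(1/22931) = -16933*1/22931 = -16933/22931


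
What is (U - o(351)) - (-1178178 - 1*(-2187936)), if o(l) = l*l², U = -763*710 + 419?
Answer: -44794620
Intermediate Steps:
U = -541311 (U = -541730 + 419 = -541311)
o(l) = l³
(U - o(351)) - (-1178178 - 1*(-2187936)) = (-541311 - 1*351³) - (-1178178 - 1*(-2187936)) = (-541311 - 1*43243551) - (-1178178 + 2187936) = (-541311 - 43243551) - 1*1009758 = -43784862 - 1009758 = -44794620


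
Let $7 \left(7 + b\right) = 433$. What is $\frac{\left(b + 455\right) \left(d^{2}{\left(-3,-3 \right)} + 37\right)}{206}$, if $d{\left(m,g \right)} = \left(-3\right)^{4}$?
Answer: $\frac{11774131}{721} \approx 16330.0$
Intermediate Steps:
$b = \frac{384}{7}$ ($b = -7 + \frac{1}{7} \cdot 433 = -7 + \frac{433}{7} = \frac{384}{7} \approx 54.857$)
$d{\left(m,g \right)} = 81$
$\frac{\left(b + 455\right) \left(d^{2}{\left(-3,-3 \right)} + 37\right)}{206} = \frac{\left(\frac{384}{7} + 455\right) \left(81^{2} + 37\right)}{206} = \frac{3569 \left(6561 + 37\right)}{7} \cdot \frac{1}{206} = \frac{3569}{7} \cdot 6598 \cdot \frac{1}{206} = \frac{23548262}{7} \cdot \frac{1}{206} = \frac{11774131}{721}$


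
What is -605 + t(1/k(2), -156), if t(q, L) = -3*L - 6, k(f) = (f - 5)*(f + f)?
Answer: -143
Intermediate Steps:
k(f) = 2*f*(-5 + f) (k(f) = (-5 + f)*(2*f) = 2*f*(-5 + f))
t(q, L) = -6 - 3*L
-605 + t(1/k(2), -156) = -605 + (-6 - 3*(-156)) = -605 + (-6 + 468) = -605 + 462 = -143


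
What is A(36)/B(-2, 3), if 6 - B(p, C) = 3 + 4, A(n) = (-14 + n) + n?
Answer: -58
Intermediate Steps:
A(n) = -14 + 2*n
B(p, C) = -1 (B(p, C) = 6 - (3 + 4) = 6 - 1*7 = 6 - 7 = -1)
A(36)/B(-2, 3) = (-14 + 2*36)/(-1) = -(-14 + 72) = -1*58 = -58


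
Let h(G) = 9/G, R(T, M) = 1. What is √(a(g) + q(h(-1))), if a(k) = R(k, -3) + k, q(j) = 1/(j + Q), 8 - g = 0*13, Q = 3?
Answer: √318/6 ≈ 2.9721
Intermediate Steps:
g = 8 (g = 8 - 0*13 = 8 - 1*0 = 8 + 0 = 8)
q(j) = 1/(3 + j) (q(j) = 1/(j + 3) = 1/(3 + j))
a(k) = 1 + k
√(a(g) + q(h(-1))) = √((1 + 8) + 1/(3 + 9/(-1))) = √(9 + 1/(3 + 9*(-1))) = √(9 + 1/(3 - 9)) = √(9 + 1/(-6)) = √(9 - ⅙) = √(53/6) = √318/6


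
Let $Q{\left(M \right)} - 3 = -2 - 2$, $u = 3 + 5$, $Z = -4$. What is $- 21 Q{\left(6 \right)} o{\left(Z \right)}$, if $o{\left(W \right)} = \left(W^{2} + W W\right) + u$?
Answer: $840$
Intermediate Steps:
$u = 8$
$Q{\left(M \right)} = -1$ ($Q{\left(M \right)} = 3 - 4 = -1$)
$o{\left(W \right)} = 8 + 2 W^{2}$ ($o{\left(W \right)} = \left(W^{2} + W W\right) + 8 = \left(W^{2} + W^{2}\right) + 8 = 2 W^{2} + 8 = 8 + 2 W^{2}$)
$- 21 Q{\left(6 \right)} o{\left(Z \right)} = \left(-21\right) \left(-1\right) \left(8 + 2 \left(-4\right)^{2}\right) = 21 \left(8 + 2 \cdot 16\right) = 21 \left(8 + 32\right) = 21 \cdot 40 = 840$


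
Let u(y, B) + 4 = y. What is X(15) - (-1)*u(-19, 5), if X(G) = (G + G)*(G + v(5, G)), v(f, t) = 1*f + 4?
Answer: 697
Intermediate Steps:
v(f, t) = 4 + f (v(f, t) = f + 4 = 4 + f)
u(y, B) = -4 + y
X(G) = 2*G*(9 + G) (X(G) = (G + G)*(G + (4 + 5)) = (2*G)*(G + 9) = (2*G)*(9 + G) = 2*G*(9 + G))
X(15) - (-1)*u(-19, 5) = 2*15*(9 + 15) - (-1)*(-4 - 19) = 2*15*24 - (-1)*(-23) = 720 - 1*23 = 720 - 23 = 697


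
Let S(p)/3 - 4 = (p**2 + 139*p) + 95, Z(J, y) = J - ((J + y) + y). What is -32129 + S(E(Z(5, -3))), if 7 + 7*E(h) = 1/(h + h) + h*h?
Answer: -70672139/2352 ≈ -30048.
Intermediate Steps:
Z(J, y) = -2*y (Z(J, y) = J - (J + 2*y) = J + (-J - 2*y) = -2*y)
E(h) = -1 + h**2/7 + 1/(14*h) (E(h) = -1 + (1/(h + h) + h*h)/7 = -1 + (1/(2*h) + h**2)/7 = -1 + (h**2 + 1/(2*h))/7 = -1 + (h**2/7 + 1/(14*h)) = -1 + h**2/7 + 1/(14*h))
S(p) = 297 + 3*p**2 + 417*p (S(p) = 12 + 3*((p**2 + 139*p) + 95) = 12 + 3*(95 + p**2 + 139*p) = 12 + (285 + 3*p**2 + 417*p) = 297 + 3*p**2 + 417*p)
-32129 + S(E(Z(5, -3))) = -32129 + (297 + 3*(-1 + (-2*(-3))**2/7 + 1/(14*((-2*(-3)))))**2 + 417*(-1 + (-2*(-3))**2/7 + 1/(14*((-2*(-3)))))) = -32129 + (297 + 3*(-1 + (1/7)*6**2 + (1/14)/6)**2 + 417*(-1 + (1/7)*6**2 + (1/14)/6)) = -32129 + (297 + 3*(-1 + (1/7)*36 + (1/14)*(1/6))**2 + 417*(-1 + (1/7)*36 + (1/14)*(1/6))) = -32129 + (297 + 3*(-1 + 36/7 + 1/84)**2 + 417*(-1 + 36/7 + 1/84)) = -32129 + (297 + 3*(349/84)**2 + 417*(349/84)) = -32129 + (297 + 3*(121801/7056) + 48511/28) = -32129 + (297 + 121801/2352 + 48511/28) = -32129 + 4895269/2352 = -70672139/2352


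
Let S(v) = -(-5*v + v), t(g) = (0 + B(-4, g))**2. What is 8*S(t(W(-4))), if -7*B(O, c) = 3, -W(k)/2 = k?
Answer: 288/49 ≈ 5.8775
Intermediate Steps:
W(k) = -2*k
B(O, c) = -3/7 (B(O, c) = -1/7*3 = -3/7)
t(g) = 9/49 (t(g) = (0 - 3/7)**2 = (-3/7)**2 = 9/49)
S(v) = 4*v (S(v) = -(-4)*v = 4*v)
8*S(t(W(-4))) = 8*(4*(9/49)) = 8*(36/49) = 288/49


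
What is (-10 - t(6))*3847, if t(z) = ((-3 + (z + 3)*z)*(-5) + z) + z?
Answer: 896351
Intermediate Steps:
t(z) = 15 + 2*z - 5*z*(3 + z) (t(z) = ((-3 + (3 + z)*z)*(-5) + z) + z = ((-3 + z*(3 + z))*(-5) + z) + z = ((15 - 5*z*(3 + z)) + z) + z = (15 + z - 5*z*(3 + z)) + z = 15 + 2*z - 5*z*(3 + z))
(-10 - t(6))*3847 = (-10 - (15 - 13*6 - 5*6²))*3847 = (-10 - (15 - 78 - 5*36))*3847 = (-10 - (15 - 78 - 180))*3847 = (-10 - 1*(-243))*3847 = (-10 + 243)*3847 = 233*3847 = 896351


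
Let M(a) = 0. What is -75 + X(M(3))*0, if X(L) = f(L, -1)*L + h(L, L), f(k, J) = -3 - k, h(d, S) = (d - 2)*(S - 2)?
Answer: -75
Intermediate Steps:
h(d, S) = (-2 + S)*(-2 + d) (h(d, S) = (-2 + d)*(-2 + S) = (-2 + S)*(-2 + d))
X(L) = 4 + L**2 - 4*L + L*(-3 - L) (X(L) = (-3 - L)*L + (4 - 2*L - 2*L + L*L) = L*(-3 - L) + (4 - 2*L - 2*L + L**2) = L*(-3 - L) + (4 + L**2 - 4*L) = 4 + L**2 - 4*L + L*(-3 - L))
-75 + X(M(3))*0 = -75 + (4 - 7*0)*0 = -75 + (4 + 0)*0 = -75 + 4*0 = -75 + 0 = -75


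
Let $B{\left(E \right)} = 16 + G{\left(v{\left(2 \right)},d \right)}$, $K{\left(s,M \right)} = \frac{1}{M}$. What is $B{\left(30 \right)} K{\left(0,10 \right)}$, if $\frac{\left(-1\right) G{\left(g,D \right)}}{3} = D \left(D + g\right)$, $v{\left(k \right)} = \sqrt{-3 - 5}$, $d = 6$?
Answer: $- \frac{46}{5} - \frac{18 i \sqrt{2}}{5} \approx -9.2 - 5.0912 i$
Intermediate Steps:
$v{\left(k \right)} = 2 i \sqrt{2}$ ($v{\left(k \right)} = \sqrt{-8} = 2 i \sqrt{2}$)
$G{\left(g,D \right)} = - 3 D \left(D + g\right)$
$B{\left(E \right)} = -92 - 36 i \sqrt{2}$ ($B{\left(E \right)} = 16 - 18 \left(6 + 2 i \sqrt{2}\right) = 16 - \left(108 + 36 i \sqrt{2}\right) = -92 - 36 i \sqrt{2}$)
$B{\left(30 \right)} K{\left(0,10 \right)} = \frac{-92 - 36 i \sqrt{2}}{10} = \left(-92 - 36 i \sqrt{2}\right) \frac{1}{10} = - \frac{46}{5} - \frac{18 i \sqrt{2}}{5}$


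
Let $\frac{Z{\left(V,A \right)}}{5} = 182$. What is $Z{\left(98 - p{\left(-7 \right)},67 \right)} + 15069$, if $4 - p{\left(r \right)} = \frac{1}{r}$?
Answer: $15979$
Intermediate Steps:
$p{\left(r \right)} = 4 - \frac{1}{r}$
$Z{\left(V,A \right)} = 910$ ($Z{\left(V,A \right)} = 5 \cdot 182 = 910$)
$Z{\left(98 - p{\left(-7 \right)},67 \right)} + 15069 = 910 + 15069 = 15979$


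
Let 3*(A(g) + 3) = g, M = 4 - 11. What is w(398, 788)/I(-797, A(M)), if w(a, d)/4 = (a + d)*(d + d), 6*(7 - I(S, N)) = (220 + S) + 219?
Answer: 2803704/25 ≈ 1.1215e+5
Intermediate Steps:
M = -7
A(g) = -3 + g/3
I(S, N) = -397/6 - S/6 (I(S, N) = 7 - ((220 + S) + 219)/6 = 7 - (439 + S)/6 = 7 + (-439/6 - S/6) = -397/6 - S/6)
w(a, d) = 8*d*(a + d) (w(a, d) = 4*((a + d)*(d + d)) = 4*((a + d)*(2*d)) = 4*(2*d*(a + d)) = 8*d*(a + d))
w(398, 788)/I(-797, A(M)) = (8*788*(398 + 788))/(-397/6 - ⅙*(-797)) = (8*788*1186)/(-397/6 + 797/6) = 7476544/(200/3) = 7476544*(3/200) = 2803704/25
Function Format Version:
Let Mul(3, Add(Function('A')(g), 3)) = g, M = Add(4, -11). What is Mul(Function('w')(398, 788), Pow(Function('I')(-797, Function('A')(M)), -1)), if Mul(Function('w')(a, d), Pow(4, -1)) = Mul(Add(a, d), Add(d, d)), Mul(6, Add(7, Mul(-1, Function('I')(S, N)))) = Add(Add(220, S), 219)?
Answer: Rational(2803704, 25) ≈ 1.1215e+5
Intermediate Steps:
M = -7
Function('A')(g) = Add(-3, Mul(Rational(1, 3), g))
Function('I')(S, N) = Add(Rational(-397, 6), Mul(Rational(-1, 6), S)) (Function('I')(S, N) = Add(7, Mul(Rational(-1, 6), Add(Add(220, S), 219))) = Add(7, Mul(Rational(-1, 6), Add(439, S))) = Add(7, Add(Rational(-439, 6), Mul(Rational(-1, 6), S))) = Add(Rational(-397, 6), Mul(Rational(-1, 6), S)))
Function('w')(a, d) = Mul(8, d, Add(a, d)) (Function('w')(a, d) = Mul(4, Mul(Add(a, d), Add(d, d))) = Mul(4, Mul(Add(a, d), Mul(2, d))) = Mul(4, Mul(2, d, Add(a, d))) = Mul(8, d, Add(a, d)))
Mul(Function('w')(398, 788), Pow(Function('I')(-797, Function('A')(M)), -1)) = Mul(Mul(8, 788, Add(398, 788)), Pow(Add(Rational(-397, 6), Mul(Rational(-1, 6), -797)), -1)) = Mul(Mul(8, 788, 1186), Pow(Add(Rational(-397, 6), Rational(797, 6)), -1)) = Mul(7476544, Pow(Rational(200, 3), -1)) = Mul(7476544, Rational(3, 200)) = Rational(2803704, 25)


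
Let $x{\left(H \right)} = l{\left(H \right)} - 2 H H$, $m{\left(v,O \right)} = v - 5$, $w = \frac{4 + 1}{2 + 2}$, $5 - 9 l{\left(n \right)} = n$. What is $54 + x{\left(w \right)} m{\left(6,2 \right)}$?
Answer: $\frac{1231}{24} \approx 51.292$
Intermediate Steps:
$l{\left(n \right)} = \frac{5}{9} - \frac{n}{9}$
$w = \frac{5}{4} \approx 1.25$
$m{\left(v,O \right)} = -5 + v$ ($m{\left(v,O \right)} = v - 5 = -5 + v$)
$x{\left(H \right)} = \frac{5}{9} - 2 H^{2} - \frac{H}{9}$ ($x{\left(H \right)} = \left(\frac{5}{9} - \frac{H}{9}\right) - 2 H H = \left(\frac{5}{9} - \frac{H}{9}\right) - 2 H^{2} = \frac{5}{9} - 2 H^{2} - \frac{H}{9}$)
$54 + x{\left(w \right)} m{\left(6,2 \right)} = 54 + \left(\frac{5}{9} - 2 \left(\frac{5}{4}\right)^{2} - \frac{5}{36}\right) \left(-5 + 6\right) = 54 + \left(\frac{5}{9} - \frac{25}{8} - \frac{5}{36}\right) 1 = 54 - \frac{65}{24} = \frac{1231}{24}$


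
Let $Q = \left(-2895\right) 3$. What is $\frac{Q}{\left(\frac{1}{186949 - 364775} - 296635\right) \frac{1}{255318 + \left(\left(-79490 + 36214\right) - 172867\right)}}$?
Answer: $\frac{60502606881750}{52749415511} \approx 1147.0$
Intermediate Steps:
$Q = -8685$
$\frac{Q}{\left(\frac{1}{186949 - 364775} - 296635\right) \frac{1}{255318 + \left(\left(-79490 + 36214\right) - 172867\right)}} = - \frac{8685}{\left(\frac{1}{186949 - 364775} - 296635\right) \frac{1}{255318 + \left(\left(-79490 + 36214\right) - 172867\right)}} = - \frac{8685}{\left(\frac{1}{-177826} - 296635\right) \frac{1}{255318 - 216143}} = - \frac{8685}{\left(- \frac{1}{177826} - 296635\right) \frac{1}{255318 - 216143}} = - \frac{8685}{\left(- \frac{52749415511}{177826}\right) \frac{1}{39175}} = - \frac{8685}{- \frac{52749415511}{6966333550}} = \left(-8685\right) \left(- \frac{6966333550}{52749415511}\right) = \frac{60502606881750}{52749415511}$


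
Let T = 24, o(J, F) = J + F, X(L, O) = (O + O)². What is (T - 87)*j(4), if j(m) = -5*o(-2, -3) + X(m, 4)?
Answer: -5607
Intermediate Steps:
X(L, O) = 4*O² (X(L, O) = (2*O)² = 4*O²)
o(J, F) = F + J
j(m) = 89 (j(m) = -5*(-3 - 2) + 4*4² = -5*(-5) + 4*16 = 25 + 64 = 89)
(T - 87)*j(4) = (24 - 87)*89 = -63*89 = -5607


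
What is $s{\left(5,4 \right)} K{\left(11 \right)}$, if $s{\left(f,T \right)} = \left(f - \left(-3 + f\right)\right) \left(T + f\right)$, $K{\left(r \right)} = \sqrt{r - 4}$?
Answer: $27 \sqrt{7} \approx 71.435$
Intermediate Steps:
$K{\left(r \right)} = \sqrt{-4 + r}$
$s{\left(f,T \right)} = 3 T + 3 f$ ($s{\left(f,T \right)} = 3 \left(T + f\right) = 3 T + 3 f$)
$s{\left(5,4 \right)} K{\left(11 \right)} = \left(3 \cdot 4 + 3 \cdot 5\right) \sqrt{-4 + 11} = \left(12 + 15\right) \sqrt{7} = 27 \sqrt{7}$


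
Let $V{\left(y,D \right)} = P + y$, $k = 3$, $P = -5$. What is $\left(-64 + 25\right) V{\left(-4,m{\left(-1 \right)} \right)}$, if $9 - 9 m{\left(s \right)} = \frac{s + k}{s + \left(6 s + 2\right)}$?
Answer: $351$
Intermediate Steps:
$m{\left(s \right)} = 1 - \frac{3 + s}{9 \left(2 + 7 s\right)}$ ($m{\left(s \right)} = 1 - \frac{\left(s + 3\right) \frac{1}{s + \left(6 s + 2\right)}}{9} = 1 - \frac{\left(3 + s\right) \frac{1}{s + \left(2 + 6 s\right)}}{9} = 1 - \frac{\left(3 + s\right) \frac{1}{2 + 7 s}}{9} = 1 - \frac{\frac{1}{2 + 7 s} \left(3 + s\right)}{9} = 1 - \frac{3 + s}{9 \left(2 + 7 s\right)}$)
$V{\left(y,D \right)} = -5 + y$
$\left(-64 + 25\right) V{\left(-4,m{\left(-1 \right)} \right)} = \left(-64 + 25\right) \left(-5 - 4\right) = \left(-39\right) \left(-9\right) = 351$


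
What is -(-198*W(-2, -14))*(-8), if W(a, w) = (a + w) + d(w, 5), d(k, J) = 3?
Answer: 20592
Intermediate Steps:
W(a, w) = 3 + a + w (W(a, w) = (a + w) + 3 = 3 + a + w)
-(-198*W(-2, -14))*(-8) = -(-198*(3 - 2 - 14))*(-8) = -(-198*(-13))*(-8) = -2574*(-8) = -1*(-20592) = 20592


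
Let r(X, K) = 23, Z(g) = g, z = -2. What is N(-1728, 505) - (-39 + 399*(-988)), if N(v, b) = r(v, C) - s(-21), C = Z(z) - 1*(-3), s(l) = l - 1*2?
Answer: 394297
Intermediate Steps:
s(l) = -2 + l (s(l) = l - 2 = -2 + l)
C = 1 (C = -2 - 1*(-3) = -2 + 3 = 1)
N(v, b) = 46 (N(v, b) = 23 - (-2 - 21) = 23 - 1*(-23) = 23 + 23 = 46)
N(-1728, 505) - (-39 + 399*(-988)) = 46 - (-39 + 399*(-988)) = 46 - (-39 - 394212) = 46 - 1*(-394251) = 46 + 394251 = 394297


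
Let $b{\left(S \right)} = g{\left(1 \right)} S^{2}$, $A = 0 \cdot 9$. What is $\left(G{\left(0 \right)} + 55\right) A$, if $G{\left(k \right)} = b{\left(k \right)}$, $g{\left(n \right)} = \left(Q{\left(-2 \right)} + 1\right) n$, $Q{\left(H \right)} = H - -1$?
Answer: $0$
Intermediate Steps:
$Q{\left(H \right)} = 1 + H$ ($Q{\left(H \right)} = H + 1 = 1 + H$)
$g{\left(n \right)} = 0$ ($g{\left(n \right)} = \left(\left(1 - 2\right) + 1\right) n = \left(-1 + 1\right) n = 0 n = 0$)
$A = 0$
$b{\left(S \right)} = 0$ ($b{\left(S \right)} = 0 S^{2} = 0$)
$G{\left(k \right)} = 0$
$\left(G{\left(0 \right)} + 55\right) A = \left(0 + 55\right) 0 = 55 \cdot 0 = 0$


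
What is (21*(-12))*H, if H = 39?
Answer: -9828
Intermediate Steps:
(21*(-12))*H = (21*(-12))*39 = -252*39 = -9828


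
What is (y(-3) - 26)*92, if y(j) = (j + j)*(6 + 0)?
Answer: -5704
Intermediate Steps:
y(j) = 12*j (y(j) = (2*j)*6 = 12*j)
(y(-3) - 26)*92 = (12*(-3) - 26)*92 = (-36 - 26)*92 = -62*92 = -5704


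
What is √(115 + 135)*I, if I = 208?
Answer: 1040*√10 ≈ 3288.8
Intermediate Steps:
√(115 + 135)*I = √(115 + 135)*208 = √250*208 = (5*√10)*208 = 1040*√10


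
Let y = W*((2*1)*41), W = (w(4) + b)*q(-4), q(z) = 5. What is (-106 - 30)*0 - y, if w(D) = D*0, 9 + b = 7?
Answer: 820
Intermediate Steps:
b = -2 (b = -9 + 7 = -2)
w(D) = 0
W = -10 (W = (0 - 2)*5 = -2*5 = -10)
y = -820 (y = -10*2*1*41 = -20*41 = -10*82 = -820)
(-106 - 30)*0 - y = (-106 - 30)*0 - 1*(-820) = -136*0 + 820 = 0 + 820 = 820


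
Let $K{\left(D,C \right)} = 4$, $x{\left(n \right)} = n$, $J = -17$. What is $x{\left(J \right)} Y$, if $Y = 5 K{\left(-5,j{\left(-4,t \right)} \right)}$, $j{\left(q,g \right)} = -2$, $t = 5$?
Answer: $-340$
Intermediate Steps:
$Y = 20$ ($Y = 5 \cdot 4 = 20$)
$x{\left(J \right)} Y = \left(-17\right) 20 = -340$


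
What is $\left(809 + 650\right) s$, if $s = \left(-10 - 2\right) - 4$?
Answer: $-23344$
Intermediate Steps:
$s = -16$ ($s = -12 - 4 = -16$)
$\left(809 + 650\right) s = \left(809 + 650\right) \left(-16\right) = 1459 \left(-16\right) = -23344$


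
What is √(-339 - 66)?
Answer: 9*I*√5 ≈ 20.125*I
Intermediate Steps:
√(-339 - 66) = √(-405) = 9*I*√5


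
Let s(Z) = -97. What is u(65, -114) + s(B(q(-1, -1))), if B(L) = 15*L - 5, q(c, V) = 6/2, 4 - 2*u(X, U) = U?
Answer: -38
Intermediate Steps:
u(X, U) = 2 - U/2
q(c, V) = 3 (q(c, V) = 6*(½) = 3)
B(L) = -5 + 15*L
u(65, -114) + s(B(q(-1, -1))) = (2 - ½*(-114)) - 97 = (2 + 57) - 97 = 59 - 97 = -38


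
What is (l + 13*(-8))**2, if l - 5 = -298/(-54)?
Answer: 6370576/729 ≈ 8738.8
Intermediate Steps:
l = 284/27 (l = 5 - 298/(-54) = 5 - 298*(-1/54) = 5 + 149/27 = 284/27 ≈ 10.519)
(l + 13*(-8))**2 = (284/27 + 13*(-8))**2 = (284/27 - 104)**2 = (-2524/27)**2 = 6370576/729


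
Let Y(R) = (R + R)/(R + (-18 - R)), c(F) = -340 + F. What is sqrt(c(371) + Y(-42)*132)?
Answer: sqrt(647) ≈ 25.436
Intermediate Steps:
Y(R) = -R/9 (Y(R) = (2*R)/(-18) = (2*R)*(-1/18) = -R/9)
sqrt(c(371) + Y(-42)*132) = sqrt((-340 + 371) - 1/9*(-42)*132) = sqrt(31 + (14/3)*132) = sqrt(31 + 616) = sqrt(647)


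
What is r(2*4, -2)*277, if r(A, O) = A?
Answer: 2216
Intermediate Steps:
r(2*4, -2)*277 = (2*4)*277 = 8*277 = 2216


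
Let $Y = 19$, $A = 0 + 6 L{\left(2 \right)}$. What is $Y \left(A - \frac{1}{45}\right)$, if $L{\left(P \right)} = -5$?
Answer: $- \frac{25669}{45} \approx -570.42$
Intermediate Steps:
$A = -30$ ($A = 0 + 6 \left(-5\right) = 0 - 30 = -30$)
$Y \left(A - \frac{1}{45}\right) = 19 \left(-30 - \frac{1}{45}\right) = 19 \left(- \frac{1351}{45}\right) = - \frac{25669}{45}$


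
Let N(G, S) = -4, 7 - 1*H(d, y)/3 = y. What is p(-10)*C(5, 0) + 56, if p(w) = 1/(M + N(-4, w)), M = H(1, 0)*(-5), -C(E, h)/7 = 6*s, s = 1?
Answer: 6146/109 ≈ 56.385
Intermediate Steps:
H(d, y) = 21 - 3*y
C(E, h) = -42
M = -105 (M = (21 - 3*0)*(-5) = (21 + 0)*(-5) = 21*(-5) = -105)
p(w) = -1/109 (p(w) = 1/(-105 - 4) = 1/(-109) = -1/109)
p(-10)*C(5, 0) + 56 = -1/109*(-42) + 56 = 42/109 + 56 = 6146/109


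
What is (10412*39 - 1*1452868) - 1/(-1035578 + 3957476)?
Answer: -3058642826401/2921898 ≈ -1.0468e+6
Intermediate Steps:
(10412*39 - 1*1452868) - 1/(-1035578 + 3957476) = (406068 - 1452868) - 1/2921898 = -1046800 - 1*1/2921898 = -1046800 - 1/2921898 = -3058642826401/2921898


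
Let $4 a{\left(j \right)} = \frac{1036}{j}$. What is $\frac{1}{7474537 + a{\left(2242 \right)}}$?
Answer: $\frac{2242}{16757912213} \approx 1.3379 \cdot 10^{-7}$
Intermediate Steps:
$a{\left(j \right)} = \frac{259}{j}$ ($a{\left(j \right)} = \frac{1036 \frac{1}{j}}{4} = \frac{259}{j}$)
$\frac{1}{7474537 + a{\left(2242 \right)}} = \frac{1}{7474537 + \frac{259}{2242}} = \frac{1}{\frac{16757912213}{2242}} = \frac{2242}{16757912213}$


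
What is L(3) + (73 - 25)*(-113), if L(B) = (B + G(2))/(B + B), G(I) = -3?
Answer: -5424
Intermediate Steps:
L(B) = (-3 + B)/(2*B) (L(B) = (B - 3)/(B + B) = (-3 + B)/((2*B)) = (-3 + B)*(1/(2*B)) = (-3 + B)/(2*B))
L(3) + (73 - 25)*(-113) = (1/2)*(-3 + 3)/3 + (73 - 25)*(-113) = (1/2)*(1/3)*0 + 48*(-113) = 0 - 5424 = -5424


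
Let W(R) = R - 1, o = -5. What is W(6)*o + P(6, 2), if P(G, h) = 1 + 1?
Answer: -23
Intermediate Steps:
W(R) = -1 + R
P(G, h) = 2
W(6)*o + P(6, 2) = (-1 + 6)*(-5) + 2 = 5*(-5) + 2 = -25 + 2 = -23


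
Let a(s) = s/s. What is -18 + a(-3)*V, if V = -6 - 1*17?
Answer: -41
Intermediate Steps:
a(s) = 1
V = -23 (V = -6 - 17 = -23)
-18 + a(-3)*V = -18 + 1*(-23) = -18 - 23 = -41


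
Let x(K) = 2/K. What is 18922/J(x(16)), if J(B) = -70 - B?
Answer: -151376/561 ≈ -269.83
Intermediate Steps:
18922/J(x(16)) = 18922/(-70 - 2/16) = 18922/(-70 - 1*1/8) = 18922/(-70 - 1/8) = 18922/(-561/8) = 18922*(-8/561) = -151376/561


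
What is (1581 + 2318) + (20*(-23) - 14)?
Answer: 3425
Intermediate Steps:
(1581 + 2318) + (20*(-23) - 14) = 3899 + (-460 - 14) = 3899 - 474 = 3425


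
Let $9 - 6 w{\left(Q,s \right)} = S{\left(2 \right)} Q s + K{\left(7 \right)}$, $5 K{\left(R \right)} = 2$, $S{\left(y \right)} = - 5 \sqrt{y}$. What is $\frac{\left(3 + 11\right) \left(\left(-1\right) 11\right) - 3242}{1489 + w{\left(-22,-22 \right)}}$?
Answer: $- \frac{4555360440}{1706432369} + \frac{1232748000 \sqrt{2}}{1706432369} \approx -1.6479$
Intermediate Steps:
$K{\left(R \right)} = \frac{2}{5}$ ($K{\left(R \right)} = \frac{1}{5} \cdot 2 = \frac{2}{5}$)
$w{\left(Q,s \right)} = \frac{43}{30} + \frac{5 Q s \sqrt{2}}{6}$ ($w{\left(Q,s \right)} = \frac{3}{2} - \frac{- 5 \sqrt{2} Q s + \frac{2}{5}}{6} = \frac{3}{2} - \frac{- 5 Q \sqrt{2} s + \frac{2}{5}}{6} = \frac{3}{2} - \frac{- 5 Q s \sqrt{2} + \frac{2}{5}}{6} = \frac{3}{2} - \frac{\frac{2}{5} - 5 Q s \sqrt{2}}{6} = \frac{3}{2} + \left(- \frac{1}{15} + \frac{5 Q s \sqrt{2}}{6}\right) = \frac{43}{30} + \frac{5 Q s \sqrt{2}}{6}$)
$\frac{\left(3 + 11\right) \left(\left(-1\right) 11\right) - 3242}{1489 + w{\left(-22,-22 \right)}} = \frac{\left(3 + 11\right) \left(\left(-1\right) 11\right) - 3242}{1489 + \left(\frac{43}{30} + \frac{5}{6} \left(-22\right) \left(-22\right) \sqrt{2}\right)} = \frac{14 \left(-11\right) - 3242}{1489 + \left(\frac{43}{30} + \frac{1210 \sqrt{2}}{3}\right)} = \frac{-154 - 3242}{\frac{44713}{30} + \frac{1210 \sqrt{2}}{3}} = - \frac{3396}{\frac{44713}{30} + \frac{1210 \sqrt{2}}{3}}$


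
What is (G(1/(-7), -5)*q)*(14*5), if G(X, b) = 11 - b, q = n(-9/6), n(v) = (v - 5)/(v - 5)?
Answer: 1120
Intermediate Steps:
n(v) = 1 (n(v) = (-5 + v)/(-5 + v) = 1)
q = 1
(G(1/(-7), -5)*q)*(14*5) = ((11 - 1*(-5))*1)*(14*5) = ((11 + 5)*1)*70 = (16*1)*70 = 16*70 = 1120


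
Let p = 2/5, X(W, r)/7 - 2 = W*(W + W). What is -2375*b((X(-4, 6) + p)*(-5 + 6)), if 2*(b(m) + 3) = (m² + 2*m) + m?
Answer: -68333215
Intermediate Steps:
X(W, r) = 14 + 14*W² (X(W, r) = 14 + 7*(W*(W + W)) = 14 + 7*(W*(2*W)) = 14 + 7*(2*W²) = 14 + 14*W²)
p = ⅖ (p = 2*(⅕) = ⅖ ≈ 0.40000)
b(m) = -3 + m²/2 + 3*m/2 (b(m) = -3 + ((m² + 2*m) + m)/2 = -3 + (m² + 3*m)/2 = -3 + (m²/2 + 3*m/2) = -3 + m²/2 + 3*m/2)
-2375*b((X(-4, 6) + p)*(-5 + 6)) = -2375*(-3 + (((14 + 14*(-4)²) + ⅖)*(-5 + 6))²/2 + 3*(((14 + 14*(-4)²) + ⅖)*(-5 + 6))/2) = -2375*(-3 + (((14 + 14*16) + ⅖)*1)²/2 + 3*(((14 + 14*16) + ⅖)*1)/2) = -2375*(-3 + (((14 + 224) + ⅖)*1)²/2 + 3*(((14 + 224) + ⅖)*1)/2) = -2375*(-3 + ((238 + ⅖)*1)²/2 + 3*((238 + ⅖)*1)/2) = -2375*(-3 + ((1192/5)*1)²/2 + 3*((1192/5)*1)/2) = -2375*(-3 + (1192/5)²/2 + (3/2)*(1192/5)) = -2375*(-3 + (½)*(1420864/25) + 1788/5) = -2375*(-3 + 710432/25 + 1788/5) = -2375*719297/25 = -68333215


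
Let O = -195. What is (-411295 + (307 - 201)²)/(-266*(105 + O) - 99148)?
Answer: 400059/75208 ≈ 5.3194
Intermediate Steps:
(-411295 + (307 - 201)²)/(-266*(105 + O) - 99148) = (-411295 + (307 - 201)²)/(-266*(105 - 195) - 99148) = (-411295 + 106²)/(-266*(-90) - 99148) = (-411295 + 11236)/(23940 - 99148) = -400059/(-75208) = -400059*(-1/75208) = 400059/75208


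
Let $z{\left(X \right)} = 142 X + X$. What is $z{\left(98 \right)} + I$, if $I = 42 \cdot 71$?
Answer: $16996$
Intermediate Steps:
$z{\left(X \right)} = 143 X$
$I = 2982$
$z{\left(98 \right)} + I = 143 \cdot 98 + 2982 = 14014 + 2982 = 16996$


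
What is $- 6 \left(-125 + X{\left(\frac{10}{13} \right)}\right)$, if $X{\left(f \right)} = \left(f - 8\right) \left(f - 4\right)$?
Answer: $\frac{103062}{169} \approx 609.83$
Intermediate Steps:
$X{\left(f \right)} = \left(-8 + f\right) \left(-4 + f\right)$
$- 6 \left(-125 + X{\left(\frac{10}{13} \right)}\right) = - 6 \left(-125 + \left(32 + \left(\frac{10}{13}\right)^{2} - 12 \cdot \frac{10}{13}\right)\right) = - 6 \left(-125 + \left(32 + \left(10 \cdot \frac{1}{13}\right)^{2} - 12 \cdot 10 \cdot \frac{1}{13}\right)\right) = - 6 \left(-125 + \left(32 + \left(\frac{10}{13}\right)^{2} - \frac{120}{13}\right)\right) = - 6 \left(-125 + \left(32 + \frac{100}{169} - \frac{120}{13}\right)\right) = - 6 \left(-125 + \frac{3948}{169}\right) = \left(-6\right) \left(- \frac{17177}{169}\right) = \frac{103062}{169}$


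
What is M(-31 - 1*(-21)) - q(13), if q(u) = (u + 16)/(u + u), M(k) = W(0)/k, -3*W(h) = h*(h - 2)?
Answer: -29/26 ≈ -1.1154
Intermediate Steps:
W(h) = -h*(-2 + h)/3 (W(h) = -h*(h - 2)/3 = -h*(-2 + h)/3)
M(k) = 0 (M(k) = ((1/3)*0*(2 - 1*0))/k = ((1/3)*0*(2 + 0))/k = ((1/3)*0*2)/k = 0/k = 0)
q(u) = (16 + u)/(2*u) (q(u) = (16 + u)/((2*u)) = (16 + u)*(1/(2*u)) = (16 + u)/(2*u))
M(-31 - 1*(-21)) - q(13) = 0 - (16 + 13)/(2*13) = 0 - 29/(2*13) = 0 - 1*29/26 = 0 - 29/26 = -29/26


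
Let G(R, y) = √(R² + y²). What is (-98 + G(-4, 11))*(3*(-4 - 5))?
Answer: 2646 - 27*√137 ≈ 2330.0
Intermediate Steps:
(-98 + G(-4, 11))*(3*(-4 - 5)) = (-98 + √((-4)² + 11²))*(3*(-4 - 5)) = (-98 + √(16 + 121))*(3*(-9)) = (-98 + √137)*(-27) = 2646 - 27*√137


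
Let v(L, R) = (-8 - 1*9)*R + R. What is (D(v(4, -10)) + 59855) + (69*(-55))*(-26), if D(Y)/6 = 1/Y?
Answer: 12682003/80 ≈ 1.5853e+5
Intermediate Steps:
v(L, R) = -16*R (v(L, R) = (-8 - 9)*R + R = -17*R + R = -16*R)
D(Y) = 6/Y
(D(v(4, -10)) + 59855) + (69*(-55))*(-26) = (6/((-16*(-10))) + 59855) + (69*(-55))*(-26) = (6/160 + 59855) - 3795*(-26) = (6*(1/160) + 59855) + 98670 = (3/80 + 59855) + 98670 = 4788403/80 + 98670 = 12682003/80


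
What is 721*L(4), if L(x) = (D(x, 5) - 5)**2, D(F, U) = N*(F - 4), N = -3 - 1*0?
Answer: 18025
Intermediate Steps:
N = -3 (N = -3 + 0 = -3)
D(F, U) = 12 - 3*F (D(F, U) = -3*(F - 4) = -3*(-4 + F) = 12 - 3*F)
L(x) = (7 - 3*x)**2 (L(x) = ((12 - 3*x) - 5)**2 = (7 - 3*x)**2)
721*L(4) = 721*(-7 + 3*4)**2 = 721*(-7 + 12)**2 = 721*5**2 = 721*25 = 18025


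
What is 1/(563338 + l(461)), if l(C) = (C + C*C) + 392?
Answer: 1/776712 ≈ 1.2875e-6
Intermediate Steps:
l(C) = 392 + C + C**2 (l(C) = (C + C**2) + 392 = 392 + C + C**2)
1/(563338 + l(461)) = 1/(563338 + (392 + 461 + 461**2)) = 1/(563338 + (392 + 461 + 212521)) = 1/(563338 + 213374) = 1/776712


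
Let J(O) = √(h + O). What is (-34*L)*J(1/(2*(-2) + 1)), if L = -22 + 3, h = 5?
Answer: 646*√42/3 ≈ 1395.5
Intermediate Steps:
L = -19
J(O) = √(5 + O)
(-34*L)*J(1/(2*(-2) + 1)) = (-34*(-19))*√(5 + 1/(2*(-2) + 1)) = 646*√(5 + 1/(-4 + 1)) = 646*√(5 + 1/(-3)) = 646*√(5 - ⅓) = 646*√(14/3) = 646*(√42/3) = 646*√42/3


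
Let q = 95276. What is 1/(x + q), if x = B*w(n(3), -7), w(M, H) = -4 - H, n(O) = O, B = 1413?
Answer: 1/99515 ≈ 1.0049e-5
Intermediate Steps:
x = 4239 (x = 1413*(-4 - 1*(-7)) = 1413*(-4 + 7) = 1413*3 = 4239)
1/(x + q) = 1/(4239 + 95276) = 1/99515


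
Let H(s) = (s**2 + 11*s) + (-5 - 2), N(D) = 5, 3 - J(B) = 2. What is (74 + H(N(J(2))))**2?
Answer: 21609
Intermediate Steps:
J(B) = 1 (J(B) = 3 - 1*2 = 3 - 2 = 1)
H(s) = -7 + s**2 + 11*s (H(s) = (s**2 + 11*s) - 7 = -7 + s**2 + 11*s)
(74 + H(N(J(2))))**2 = (74 + (-7 + 5**2 + 11*5))**2 = (74 + (-7 + 25 + 55))**2 = (74 + 73)**2 = 147**2 = 21609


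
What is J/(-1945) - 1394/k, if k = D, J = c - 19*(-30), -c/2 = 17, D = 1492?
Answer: -1755521/1450970 ≈ -1.2099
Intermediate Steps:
c = -34 (c = -2*17 = -34)
J = 536 (J = -34 - 19*(-30) = -34 + 570 = 536)
k = 1492
J/(-1945) - 1394/k = 536/(-1945) - 1394/1492 = 536*(-1/1945) - 1394*1/1492 = -536/1945 - 697/746 = -1755521/1450970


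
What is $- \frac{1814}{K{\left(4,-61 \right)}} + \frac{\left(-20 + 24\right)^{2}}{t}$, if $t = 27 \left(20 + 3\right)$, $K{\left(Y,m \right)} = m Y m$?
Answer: $- \frac{444175}{4621482} \approx -0.096111$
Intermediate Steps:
$K{\left(Y,m \right)} = Y m^{2}$ ($K{\left(Y,m \right)} = Y m m = Y m^{2}$)
$t = 621$ ($t = 27 \cdot 23 = 621$)
$- \frac{1814}{K{\left(4,-61 \right)}} + \frac{\left(-20 + 24\right)^{2}}{t} = - \frac{1814}{4 \left(-61\right)^{2}} + \frac{\left(-20 + 24\right)^{2}}{621} = - \frac{1814}{4 \cdot 3721} + 4^{2} \cdot \frac{1}{621} = - \frac{1814}{14884} + 16 \cdot \frac{1}{621} = \left(-1814\right) \frac{1}{14884} + \frac{16}{621} = - \frac{907}{7442} + \frac{16}{621} = - \frac{444175}{4621482}$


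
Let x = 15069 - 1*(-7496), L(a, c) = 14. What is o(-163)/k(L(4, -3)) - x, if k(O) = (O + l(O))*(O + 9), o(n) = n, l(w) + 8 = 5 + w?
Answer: -12975038/575 ≈ -22565.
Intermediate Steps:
l(w) = -3 + w (l(w) = -8 + (5 + w) = -3 + w)
k(O) = (-3 + 2*O)*(9 + O) (k(O) = (O + (-3 + O))*(O + 9) = (-3 + 2*O)*(9 + O))
x = 22565 (x = 15069 + 7496 = 22565)
o(-163)/k(L(4, -3)) - x = -163/(-27 + 2*14² + 15*14) - 1*22565 = -163/(-27 + 2*196 + 210) - 22565 = -163/(-27 + 392 + 210) - 22565 = -163/575 - 22565 = -12975038/575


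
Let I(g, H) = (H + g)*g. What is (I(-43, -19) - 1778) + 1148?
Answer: 2036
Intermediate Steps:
I(g, H) = g*(H + g)
(I(-43, -19) - 1778) + 1148 = (-43*(-19 - 43) - 1778) + 1148 = (-43*(-62) - 1778) + 1148 = (2666 - 1778) + 1148 = 888 + 1148 = 2036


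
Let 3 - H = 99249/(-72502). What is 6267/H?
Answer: 151456678/105585 ≈ 1434.5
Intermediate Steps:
H = 316755/72502 (H = 3 - 99249/(-72502) = 3 - 99249*(-1)/72502 = 3 - 1*(-99249/72502) = 3 + 99249/72502 = 316755/72502 ≈ 4.3689)
6267/H = 6267/(316755/72502) = 6267*(72502/316755) = 151456678/105585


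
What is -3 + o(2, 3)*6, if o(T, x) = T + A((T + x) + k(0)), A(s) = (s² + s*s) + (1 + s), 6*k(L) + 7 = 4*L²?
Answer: 643/3 ≈ 214.33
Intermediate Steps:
k(L) = -7/6 + 2*L²/3 (k(L) = -7/6 + (4*L²)/6 = -7/6 + 2*L²/3)
A(s) = 1 + s + 2*s² (A(s) = (s² + s²) + (1 + s) = 2*s² + (1 + s) = 1 + s + 2*s²)
o(T, x) = -⅙ + x + 2*T + 2*(-7/6 + T + x)² (o(T, x) = T + (1 + ((T + x) + (-7/6 + (⅔)*0²)) + 2*((T + x) + (-7/6 + (⅔)*0²))²) = T + (1 + ((T + x) + (-7/6 + (⅔)*0)) + 2*((T + x) + (-7/6 + (⅔)*0))²) = T + (1 + ((T + x) + (-7/6 + 0)) + 2*((T + x) + (-7/6 + 0))²) = T + (1 + ((T + x) - 7/6) + 2*((T + x) - 7/6)²) = T + (1 + (-7/6 + T + x) + 2*(-7/6 + T + x)²) = T + (-⅙ + T + x + 2*(-7/6 + T + x)²) = -⅙ + x + 2*T + 2*(-7/6 + T + x)²)
-3 + o(2, 3)*6 = -3 + (-⅙ + 3 + 2*2 + (-7 + 6*2 + 6*3)²/18)*6 = -3 + (-⅙ + 3 + 4 + (-7 + 12 + 18)²/18)*6 = -3 + (-⅙ + 3 + 4 + (1/18)*23²)*6 = -3 + (-⅙ + 3 + 4 + (1/18)*529)*6 = -3 + (-⅙ + 3 + 4 + 529/18)*6 = -3 + (326/9)*6 = -3 + 652/3 = 643/3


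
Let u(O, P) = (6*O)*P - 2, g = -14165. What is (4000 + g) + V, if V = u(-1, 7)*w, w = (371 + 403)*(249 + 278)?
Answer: -17957677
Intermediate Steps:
w = 407898 (w = 774*527 = 407898)
u(O, P) = -2 + 6*O*P (u(O, P) = 6*O*P - 2 = -2 + 6*O*P)
V = -17947512 (V = (-2 + 6*(-1)*7)*407898 = (-2 - 42)*407898 = -44*407898 = -17947512)
(4000 + g) + V = (4000 - 14165) - 17947512 = -10165 - 17947512 = -17957677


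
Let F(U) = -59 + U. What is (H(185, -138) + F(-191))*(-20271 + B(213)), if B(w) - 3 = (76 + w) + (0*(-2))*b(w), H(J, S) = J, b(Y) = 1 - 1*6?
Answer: 1298635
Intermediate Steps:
b(Y) = -5 (b(Y) = 1 - 6 = -5)
B(w) = 79 + w (B(w) = 3 + ((76 + w) + (0*(-2))*(-5)) = 3 + ((76 + w) + 0*(-5)) = 3 + ((76 + w) + 0) = 3 + (76 + w) = 79 + w)
(H(185, -138) + F(-191))*(-20271 + B(213)) = (185 + (-59 - 191))*(-20271 + (79 + 213)) = (185 - 250)*(-20271 + 292) = -65*(-19979) = 1298635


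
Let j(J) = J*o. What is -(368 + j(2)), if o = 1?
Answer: -370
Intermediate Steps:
j(J) = J (j(J) = J*1 = J)
-(368 + j(2)) = -(368 + 2) = -1*370 = -370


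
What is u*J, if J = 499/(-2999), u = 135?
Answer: -67365/2999 ≈ -22.462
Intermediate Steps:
J = -499/2999 (J = 499*(-1/2999) = -499/2999 ≈ -0.16639)
u*J = 135*(-499/2999) = -67365/2999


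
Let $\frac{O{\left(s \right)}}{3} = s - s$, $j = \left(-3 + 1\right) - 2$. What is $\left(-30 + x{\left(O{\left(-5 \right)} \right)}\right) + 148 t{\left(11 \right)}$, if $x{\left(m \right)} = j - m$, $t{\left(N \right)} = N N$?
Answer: $17874$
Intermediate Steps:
$j = -4$ ($j = -2 - 2 = -4$)
$t{\left(N \right)} = N^{2}$
$O{\left(s \right)} = 0$ ($O{\left(s \right)} = 3 \left(s - s\right) = 3 \cdot 0 = 0$)
$x{\left(m \right)} = -4 - m$
$\left(-30 + x{\left(O{\left(-5 \right)} \right)}\right) + 148 t{\left(11 \right)} = \left(-30 - 4\right) + 148 \cdot 11^{2} = \left(-30 + \left(-4 + 0\right)\right) + 148 \cdot 121 = \left(-30 - 4\right) + 17908 = -34 + 17908 = 17874$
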